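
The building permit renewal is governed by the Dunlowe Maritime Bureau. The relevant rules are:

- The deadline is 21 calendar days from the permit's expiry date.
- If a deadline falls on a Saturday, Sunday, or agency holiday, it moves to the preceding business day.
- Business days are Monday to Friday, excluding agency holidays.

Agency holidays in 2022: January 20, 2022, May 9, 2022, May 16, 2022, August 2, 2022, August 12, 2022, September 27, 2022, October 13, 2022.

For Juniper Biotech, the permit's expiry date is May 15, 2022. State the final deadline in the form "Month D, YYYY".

June 3, 2022

From May 15, 2022, 21 calendar days later is June 5, 2022.
June 5, 2022 falls on a Sunday. Rolling to the preceding business day gives June 3, 2022, a Friday.
So the filing is due June 3, 2022.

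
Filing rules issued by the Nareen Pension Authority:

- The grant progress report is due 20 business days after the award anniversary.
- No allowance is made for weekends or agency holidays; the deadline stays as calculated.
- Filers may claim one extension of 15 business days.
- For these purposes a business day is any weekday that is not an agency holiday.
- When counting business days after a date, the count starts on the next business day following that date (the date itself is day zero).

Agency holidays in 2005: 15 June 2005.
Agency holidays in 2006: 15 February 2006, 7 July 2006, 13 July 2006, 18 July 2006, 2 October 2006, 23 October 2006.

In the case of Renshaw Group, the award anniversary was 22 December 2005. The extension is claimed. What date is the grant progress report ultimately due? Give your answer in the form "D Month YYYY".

9 February 2006

20 business days after 22 December 2005, excluding weekends and holidays, is 19 January 2006.
19 January 2006 falls on a Thursday. The rules make no weekend/holiday allowance, so it remains 19 January 2006.
The 15-business-day extension runs from 19 January 2006 to 9 February 2006.
9 February 2006 is a Thursday; no weekend or holiday adjustment applies.
The final due date is 9 February 2006.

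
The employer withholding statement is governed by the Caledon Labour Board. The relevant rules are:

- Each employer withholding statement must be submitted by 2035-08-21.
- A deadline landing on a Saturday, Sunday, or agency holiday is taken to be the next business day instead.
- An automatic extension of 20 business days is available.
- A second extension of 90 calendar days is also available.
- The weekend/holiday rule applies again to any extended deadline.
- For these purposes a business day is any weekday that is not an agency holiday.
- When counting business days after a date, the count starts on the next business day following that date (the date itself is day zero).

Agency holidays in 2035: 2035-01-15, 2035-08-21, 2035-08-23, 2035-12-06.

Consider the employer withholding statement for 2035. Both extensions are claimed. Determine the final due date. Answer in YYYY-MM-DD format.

The statutory due date is 2035-08-21.
2035-08-21 is a listed holiday; the next business day is 2035-08-22 (Wednesday).
The 20-business-day extension runs from 2035-08-22 to 2035-09-20.
2035-09-20 is a Thursday and not a listed holiday, so it stands.
With the 90-day extension, 2035-09-20 becomes 2035-12-19.
Since 2035-12-19 is a Wednesday and not a holiday, the date is unchanged.
Deadline: 2035-12-19.

2035-12-19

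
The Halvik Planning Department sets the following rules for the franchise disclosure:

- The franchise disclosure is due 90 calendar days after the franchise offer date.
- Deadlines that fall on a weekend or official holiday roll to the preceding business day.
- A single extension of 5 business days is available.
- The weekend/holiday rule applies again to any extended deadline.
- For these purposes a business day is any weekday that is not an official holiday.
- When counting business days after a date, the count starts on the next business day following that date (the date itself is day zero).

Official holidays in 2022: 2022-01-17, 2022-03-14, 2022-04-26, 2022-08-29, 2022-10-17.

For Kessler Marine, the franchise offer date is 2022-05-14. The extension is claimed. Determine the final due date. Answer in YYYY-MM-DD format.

2022-08-19

90 calendar days after 2022-05-14 is 2022-08-12.
2022-08-12 is a Friday and not a listed holiday, so it stands.
Counting 5 further business days from 2022-08-12 reaches 2022-08-19.
Since 2022-08-19 is a Friday and not a holiday, the date is unchanged.
Deadline: 2022-08-19.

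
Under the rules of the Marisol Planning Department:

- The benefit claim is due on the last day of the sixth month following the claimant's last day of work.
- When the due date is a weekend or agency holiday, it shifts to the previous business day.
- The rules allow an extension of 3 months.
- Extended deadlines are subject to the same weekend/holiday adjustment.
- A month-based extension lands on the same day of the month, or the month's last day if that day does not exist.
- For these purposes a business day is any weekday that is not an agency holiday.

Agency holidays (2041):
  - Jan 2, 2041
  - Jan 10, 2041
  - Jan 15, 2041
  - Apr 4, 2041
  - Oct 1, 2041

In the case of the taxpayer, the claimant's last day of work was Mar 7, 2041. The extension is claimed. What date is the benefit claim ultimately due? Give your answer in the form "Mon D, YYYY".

Dec 30, 2041

6 months after Mar 7, 2041 falls in September 2041; the last day of that month is Sep 30, 2041.
Sep 30, 2041 is a Monday and not a listed holiday, so it stands.
Applying the 3 months extension: 3 months after Sep 30, 2041 is Dec 30, 2041.
Since Dec 30, 2041 is a Monday and not a holiday, the date is unchanged.
Final deadline: Dec 30, 2041.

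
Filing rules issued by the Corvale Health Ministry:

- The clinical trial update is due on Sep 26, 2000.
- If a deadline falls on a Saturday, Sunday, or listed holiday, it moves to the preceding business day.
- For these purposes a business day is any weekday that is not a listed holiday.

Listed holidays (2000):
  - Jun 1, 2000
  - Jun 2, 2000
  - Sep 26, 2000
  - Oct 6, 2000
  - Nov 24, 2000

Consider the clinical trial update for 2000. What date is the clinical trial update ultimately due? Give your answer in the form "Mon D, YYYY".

Start from the fixed due date, Sep 26, 2000.
Because Sep 26, 2000 is a listed holiday, the deadline becomes Sep 25, 2000 (Monday).
Deadline: Sep 25, 2000.

Sep 25, 2000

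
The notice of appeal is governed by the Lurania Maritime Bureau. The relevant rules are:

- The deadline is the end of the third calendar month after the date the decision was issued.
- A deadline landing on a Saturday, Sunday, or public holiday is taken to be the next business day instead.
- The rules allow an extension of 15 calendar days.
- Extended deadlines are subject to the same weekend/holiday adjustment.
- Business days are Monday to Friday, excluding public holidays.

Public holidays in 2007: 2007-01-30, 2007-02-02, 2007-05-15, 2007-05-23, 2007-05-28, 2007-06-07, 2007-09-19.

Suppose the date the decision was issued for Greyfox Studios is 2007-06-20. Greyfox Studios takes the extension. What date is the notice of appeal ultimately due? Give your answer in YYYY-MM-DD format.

2007-10-16

3 months after 2007-06-20 falls in September 2007; the last day of that month is 2007-09-30.
Because 2007-09-30 is a Sunday, the deadline becomes 2007-10-01 (Monday).
With the 15-day extension, 2007-10-01 becomes 2007-10-16.
2007-10-16 is a Tuesday and not a listed holiday, so it stands.
Deadline: 2007-10-16.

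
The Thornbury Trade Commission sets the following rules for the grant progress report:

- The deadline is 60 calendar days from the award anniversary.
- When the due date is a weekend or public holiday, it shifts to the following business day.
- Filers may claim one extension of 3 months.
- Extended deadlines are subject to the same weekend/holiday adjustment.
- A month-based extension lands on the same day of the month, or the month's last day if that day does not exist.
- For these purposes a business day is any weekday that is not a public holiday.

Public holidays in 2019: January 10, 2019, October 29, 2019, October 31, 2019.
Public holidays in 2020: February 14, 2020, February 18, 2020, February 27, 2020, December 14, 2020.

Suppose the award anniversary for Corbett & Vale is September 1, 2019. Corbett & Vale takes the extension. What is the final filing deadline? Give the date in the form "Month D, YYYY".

February 3, 2020

Trigger date September 1, 2019 + 60 calendar days = October 31, 2019.
October 31, 2019 is a listed holiday; the next business day is November 1, 2019 (Friday).
Applying the 3 months extension: 3 months after November 1, 2019 is February 1, 2020.
Because February 1, 2020 is a Saturday, the deadline becomes February 3, 2020 (Monday).
So the filing is due February 3, 2020.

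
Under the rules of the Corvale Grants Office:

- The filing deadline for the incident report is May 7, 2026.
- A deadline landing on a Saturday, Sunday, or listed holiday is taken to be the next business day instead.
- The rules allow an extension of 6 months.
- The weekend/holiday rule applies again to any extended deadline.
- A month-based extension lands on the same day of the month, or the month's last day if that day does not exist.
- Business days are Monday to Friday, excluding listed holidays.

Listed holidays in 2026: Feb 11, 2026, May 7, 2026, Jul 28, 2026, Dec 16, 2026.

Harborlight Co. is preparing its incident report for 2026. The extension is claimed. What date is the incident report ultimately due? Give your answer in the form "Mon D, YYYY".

The statutory due date is May 7, 2026.
Because May 7, 2026 is a listed holiday, the deadline becomes May 8, 2026 (Friday).
The 6 months extension carries May 8, 2026 to Nov 8, 2026.
Nov 8, 2026 is a Sunday, so it moves to the next business day, Nov 9, 2026 (Monday).
So the filing is due Nov 9, 2026.

Nov 9, 2026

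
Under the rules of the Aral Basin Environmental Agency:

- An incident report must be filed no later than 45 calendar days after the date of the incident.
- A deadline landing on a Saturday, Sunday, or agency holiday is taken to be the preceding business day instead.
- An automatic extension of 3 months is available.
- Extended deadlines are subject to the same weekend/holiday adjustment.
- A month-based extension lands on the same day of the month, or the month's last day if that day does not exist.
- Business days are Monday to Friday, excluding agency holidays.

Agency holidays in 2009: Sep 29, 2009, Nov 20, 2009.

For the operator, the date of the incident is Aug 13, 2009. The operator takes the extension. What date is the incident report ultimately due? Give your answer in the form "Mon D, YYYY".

Trigger date Aug 13, 2009 + 45 calendar days = Sep 27, 2009.
Sep 27, 2009 is a Sunday, so it moves to the preceding business day, Sep 25, 2009 (Friday).
Applying the 3 months extension: 3 months after Sep 25, 2009 is Dec 25, 2009.
Since Dec 25, 2009 is a Friday and not a holiday, the date is unchanged.
Deadline: Dec 25, 2009.

Dec 25, 2009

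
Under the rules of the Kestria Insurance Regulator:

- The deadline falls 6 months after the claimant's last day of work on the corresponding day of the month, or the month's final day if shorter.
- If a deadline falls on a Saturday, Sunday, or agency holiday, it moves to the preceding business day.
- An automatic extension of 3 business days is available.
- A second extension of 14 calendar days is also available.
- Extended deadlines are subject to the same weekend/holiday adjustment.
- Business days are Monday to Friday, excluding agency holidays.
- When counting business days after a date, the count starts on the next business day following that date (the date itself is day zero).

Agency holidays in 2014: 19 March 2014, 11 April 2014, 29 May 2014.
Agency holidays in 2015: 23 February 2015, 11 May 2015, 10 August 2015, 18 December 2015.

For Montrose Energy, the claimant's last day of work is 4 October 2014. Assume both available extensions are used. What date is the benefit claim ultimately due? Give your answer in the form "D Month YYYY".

22 April 2015

6 months from 4 October 2014 is 4 April 2015.
4 April 2015 is a Saturday, so it moves to the preceding business day, 3 April 2015 (Friday).
Counting 3 further business days from 3 April 2015 reaches 8 April 2015.
Since 8 April 2015 is a Wednesday and not a holiday, the date is unchanged.
Add the 14 calendar-day extension to 8 April 2015: 22 April 2015.
22 April 2015 falls on a Wednesday, which is a business day, so no adjustment is needed.
The final due date is 22 April 2015.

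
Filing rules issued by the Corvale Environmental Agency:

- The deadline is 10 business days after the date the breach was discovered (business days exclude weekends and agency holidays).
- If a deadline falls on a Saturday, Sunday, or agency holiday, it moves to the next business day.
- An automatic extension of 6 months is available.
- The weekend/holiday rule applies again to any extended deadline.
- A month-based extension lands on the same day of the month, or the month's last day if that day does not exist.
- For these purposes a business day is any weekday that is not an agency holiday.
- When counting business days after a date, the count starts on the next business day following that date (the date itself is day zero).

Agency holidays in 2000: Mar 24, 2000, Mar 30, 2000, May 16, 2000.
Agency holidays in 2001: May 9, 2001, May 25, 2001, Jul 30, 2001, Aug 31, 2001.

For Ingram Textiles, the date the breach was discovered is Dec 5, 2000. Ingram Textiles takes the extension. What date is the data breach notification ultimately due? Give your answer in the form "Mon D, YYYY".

Counting 10 business days after Dec 5, 2000 (skipping weekends and listed holidays) reaches Dec 19, 2000.
Dec 19, 2000 (Tuesday) is already a business day.
Applying the 6 months extension: 6 months after Dec 19, 2000 is Jun 19, 2001.
Jun 19, 2001 (Tuesday) is already a business day.
Final deadline: Jun 19, 2001.

Jun 19, 2001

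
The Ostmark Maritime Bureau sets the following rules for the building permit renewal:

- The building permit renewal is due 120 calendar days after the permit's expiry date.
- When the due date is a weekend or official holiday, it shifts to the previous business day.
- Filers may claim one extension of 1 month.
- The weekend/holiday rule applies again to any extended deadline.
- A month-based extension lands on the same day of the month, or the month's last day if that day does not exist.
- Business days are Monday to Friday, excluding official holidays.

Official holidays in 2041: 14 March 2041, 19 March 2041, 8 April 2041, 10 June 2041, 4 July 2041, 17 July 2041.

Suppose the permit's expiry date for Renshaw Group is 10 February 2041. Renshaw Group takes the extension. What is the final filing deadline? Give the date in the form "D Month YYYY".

5 July 2041

From 10 February 2041, 120 calendar days later is 10 June 2041.
Because 10 June 2041 is a listed holiday, the deadline becomes 7 June 2041 (Friday).
The 1 month extension carries 7 June 2041 to 7 July 2041.
Because 7 July 2041 is a Sunday, the deadline becomes 5 July 2041 (Friday).
Final deadline: 5 July 2041.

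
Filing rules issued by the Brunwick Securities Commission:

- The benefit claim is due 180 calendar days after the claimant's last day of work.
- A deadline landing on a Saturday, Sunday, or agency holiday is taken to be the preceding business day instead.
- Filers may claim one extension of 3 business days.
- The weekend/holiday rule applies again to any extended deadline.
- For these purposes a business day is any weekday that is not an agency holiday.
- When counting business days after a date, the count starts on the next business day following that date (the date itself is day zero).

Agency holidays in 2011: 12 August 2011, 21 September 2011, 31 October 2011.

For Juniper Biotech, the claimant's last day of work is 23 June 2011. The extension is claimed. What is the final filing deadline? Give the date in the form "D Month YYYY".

23 December 2011

Adding 180 calendar days to 23 June 2011 gives 20 December 2011.
20 December 2011 is a Tuesday and not a listed holiday, so it stands.
The 3-business-day extension runs from 20 December 2011 to 23 December 2011.
23 December 2011 is a Friday and not a listed holiday, so it stands.
Final deadline: 23 December 2011.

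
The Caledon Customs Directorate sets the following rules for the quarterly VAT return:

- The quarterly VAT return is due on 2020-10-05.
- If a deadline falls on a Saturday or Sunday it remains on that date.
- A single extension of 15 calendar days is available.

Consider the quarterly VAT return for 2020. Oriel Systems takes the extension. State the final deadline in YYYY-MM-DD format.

The statutory due date is 2020-10-05.
2020-10-05 falls on a Monday. The rules make no weekend/holiday allowance, so it remains 2020-10-05.
Applying the 15-calendar-day extension: 2020-10-05 + 15 days = 2020-10-20.
No adjustment is made for weekends or holidays, so 2020-10-20 stands.
Final deadline: 2020-10-20.

2020-10-20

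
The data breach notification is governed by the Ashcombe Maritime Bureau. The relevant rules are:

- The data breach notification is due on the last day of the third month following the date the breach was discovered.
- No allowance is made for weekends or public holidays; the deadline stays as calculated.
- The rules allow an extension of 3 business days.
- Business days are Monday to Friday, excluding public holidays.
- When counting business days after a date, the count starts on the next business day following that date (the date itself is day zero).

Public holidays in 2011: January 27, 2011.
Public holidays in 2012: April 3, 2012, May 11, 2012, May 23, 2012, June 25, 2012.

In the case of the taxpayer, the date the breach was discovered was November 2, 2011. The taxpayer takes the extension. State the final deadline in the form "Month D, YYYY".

3 months after November 2, 2011 falls in February 2012; the last day of that month is February 29, 2012.
No adjustment is made for weekends or holidays, so February 29, 2012 stands.
The 3-business-day extension runs from February 29, 2012 to March 5, 2012.
March 5, 2012 falls on a Monday. The rules make no weekend/holiday allowance, so it remains March 5, 2012.
Deadline: March 5, 2012.

March 5, 2012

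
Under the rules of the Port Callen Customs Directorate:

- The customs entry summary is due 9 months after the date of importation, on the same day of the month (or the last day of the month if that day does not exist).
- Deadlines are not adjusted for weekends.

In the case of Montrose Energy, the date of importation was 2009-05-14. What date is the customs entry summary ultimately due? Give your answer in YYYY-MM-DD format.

9 months from 2009-05-14 is 2010-02-14.
2010-02-14 is a Sunday; no weekend or holiday adjustment applies.
So the filing is due 2010-02-14.

2010-02-14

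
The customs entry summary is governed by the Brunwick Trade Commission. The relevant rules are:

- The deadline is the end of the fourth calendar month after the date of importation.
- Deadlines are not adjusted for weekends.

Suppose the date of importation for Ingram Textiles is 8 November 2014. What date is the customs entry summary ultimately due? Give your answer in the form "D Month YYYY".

31 March 2015

4 months after 8 November 2014 falls in March 2015; the last day of that month is 31 March 2015.
No adjustment is made for weekends or holidays, so 31 March 2015 stands.
So the filing is due 31 March 2015.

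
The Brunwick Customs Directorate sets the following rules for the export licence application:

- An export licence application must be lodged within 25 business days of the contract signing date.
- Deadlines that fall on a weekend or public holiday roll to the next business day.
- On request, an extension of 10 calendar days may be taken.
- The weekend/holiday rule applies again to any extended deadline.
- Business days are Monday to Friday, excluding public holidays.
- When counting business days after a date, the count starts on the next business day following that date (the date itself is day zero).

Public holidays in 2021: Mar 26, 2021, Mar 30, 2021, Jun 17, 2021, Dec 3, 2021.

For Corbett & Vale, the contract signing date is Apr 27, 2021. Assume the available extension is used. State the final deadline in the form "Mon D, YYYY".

Starting the day after Apr 27, 2021 and counting 25 business days lands on Jun 1, 2021.
Jun 1, 2021 is a Tuesday and not a listed holiday, so it stands.
With the 10-day extension, Jun 1, 2021 becomes Jun 11, 2021.
Since Jun 11, 2021 is a Friday and not a holiday, the date is unchanged.
So the filing is due Jun 11, 2021.

Jun 11, 2021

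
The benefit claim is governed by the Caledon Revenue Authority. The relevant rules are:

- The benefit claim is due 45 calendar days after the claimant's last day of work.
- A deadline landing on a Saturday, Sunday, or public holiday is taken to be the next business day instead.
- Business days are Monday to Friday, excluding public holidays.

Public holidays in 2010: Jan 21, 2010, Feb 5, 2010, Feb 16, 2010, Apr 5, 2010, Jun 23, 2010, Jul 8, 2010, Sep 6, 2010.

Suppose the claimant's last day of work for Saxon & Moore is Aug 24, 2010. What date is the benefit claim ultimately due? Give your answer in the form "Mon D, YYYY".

Oct 8, 2010

45 calendar days after Aug 24, 2010 is Oct 8, 2010.
Oct 8, 2010 falls on a Friday, which is a business day, so no adjustment is needed.
Deadline: Oct 8, 2010.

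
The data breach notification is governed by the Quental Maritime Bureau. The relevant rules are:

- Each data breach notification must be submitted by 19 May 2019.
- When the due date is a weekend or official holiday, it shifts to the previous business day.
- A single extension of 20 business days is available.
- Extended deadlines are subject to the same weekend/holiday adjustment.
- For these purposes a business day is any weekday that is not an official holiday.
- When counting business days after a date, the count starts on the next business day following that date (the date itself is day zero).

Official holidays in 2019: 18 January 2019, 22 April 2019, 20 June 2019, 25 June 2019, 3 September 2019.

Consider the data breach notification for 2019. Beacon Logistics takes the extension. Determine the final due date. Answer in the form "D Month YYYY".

Start from the fixed due date, 19 May 2019.
19 May 2019 is a Sunday; the preceding business day is 17 May 2019 (Friday).
The 20-business-day extension runs from 17 May 2019 to 14 June 2019.
Since 14 June 2019 is a Friday and not a holiday, the date is unchanged.
Deadline: 14 June 2019.

14 June 2019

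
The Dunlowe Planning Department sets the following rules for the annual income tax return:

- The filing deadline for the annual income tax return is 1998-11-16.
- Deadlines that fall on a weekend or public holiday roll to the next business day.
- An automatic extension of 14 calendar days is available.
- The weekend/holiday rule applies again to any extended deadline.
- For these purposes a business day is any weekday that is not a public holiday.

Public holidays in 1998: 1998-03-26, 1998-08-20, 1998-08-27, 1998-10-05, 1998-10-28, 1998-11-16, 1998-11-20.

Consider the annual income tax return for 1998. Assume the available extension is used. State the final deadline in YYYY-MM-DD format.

The statutory due date is 1998-11-16.
1998-11-16 is a listed holiday, so it moves to the next business day, 1998-11-17 (Tuesday).
Applying the 14-calendar-day extension: 1998-11-17 + 14 days = 1998-12-01.
1998-12-01 is a Tuesday and not a listed holiday, so it stands.
The final due date is 1998-12-01.

1998-12-01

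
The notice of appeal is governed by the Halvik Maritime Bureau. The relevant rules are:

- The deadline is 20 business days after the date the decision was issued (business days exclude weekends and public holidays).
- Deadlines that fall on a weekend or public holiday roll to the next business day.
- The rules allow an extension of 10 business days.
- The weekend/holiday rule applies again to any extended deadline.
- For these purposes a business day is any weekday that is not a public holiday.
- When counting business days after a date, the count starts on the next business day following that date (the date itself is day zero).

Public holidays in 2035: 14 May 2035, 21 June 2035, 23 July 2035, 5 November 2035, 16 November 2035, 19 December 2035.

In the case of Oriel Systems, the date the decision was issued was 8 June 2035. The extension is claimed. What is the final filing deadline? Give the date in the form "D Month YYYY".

24 July 2035

Starting the day after 8 June 2035 and counting 20 business days lands on 9 July 2035.
9 July 2035 falls on a Monday, which is a business day, so no adjustment is needed.
Counting 10 further business days from 9 July 2035 reaches 24 July 2035.
24 July 2035 falls on a Tuesday, which is a business day, so no adjustment is needed.
So the filing is due 24 July 2035.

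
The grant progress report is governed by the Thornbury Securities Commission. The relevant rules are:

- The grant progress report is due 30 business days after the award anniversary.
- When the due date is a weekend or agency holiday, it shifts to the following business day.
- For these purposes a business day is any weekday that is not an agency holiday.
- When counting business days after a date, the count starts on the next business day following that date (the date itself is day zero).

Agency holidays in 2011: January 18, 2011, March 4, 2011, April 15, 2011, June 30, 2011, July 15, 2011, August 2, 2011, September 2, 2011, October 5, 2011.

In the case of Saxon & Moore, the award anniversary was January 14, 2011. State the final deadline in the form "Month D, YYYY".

February 28, 2011

Starting the day after January 14, 2011 and counting 30 business days lands on February 28, 2011.
February 28, 2011 (Monday) is already a business day.
Final deadline: February 28, 2011.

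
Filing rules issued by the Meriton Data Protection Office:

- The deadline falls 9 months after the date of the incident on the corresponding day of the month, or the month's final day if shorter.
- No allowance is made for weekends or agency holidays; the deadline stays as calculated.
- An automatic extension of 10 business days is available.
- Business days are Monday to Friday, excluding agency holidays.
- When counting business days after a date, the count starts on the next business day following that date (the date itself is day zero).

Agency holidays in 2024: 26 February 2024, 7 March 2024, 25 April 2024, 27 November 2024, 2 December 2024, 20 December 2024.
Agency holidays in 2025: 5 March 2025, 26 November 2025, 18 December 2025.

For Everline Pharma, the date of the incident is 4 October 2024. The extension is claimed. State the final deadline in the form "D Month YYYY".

18 July 2025

Moving 9 months forward from 4 October 2024 on the corresponding day gives 4 July 2025.
No adjustment is made for weekends or holidays, so 4 July 2025 stands.
The 10-business-day extension runs from 4 July 2025 to 18 July 2025.
No adjustment is made for weekends or holidays, so 18 July 2025 stands.
Final deadline: 18 July 2025.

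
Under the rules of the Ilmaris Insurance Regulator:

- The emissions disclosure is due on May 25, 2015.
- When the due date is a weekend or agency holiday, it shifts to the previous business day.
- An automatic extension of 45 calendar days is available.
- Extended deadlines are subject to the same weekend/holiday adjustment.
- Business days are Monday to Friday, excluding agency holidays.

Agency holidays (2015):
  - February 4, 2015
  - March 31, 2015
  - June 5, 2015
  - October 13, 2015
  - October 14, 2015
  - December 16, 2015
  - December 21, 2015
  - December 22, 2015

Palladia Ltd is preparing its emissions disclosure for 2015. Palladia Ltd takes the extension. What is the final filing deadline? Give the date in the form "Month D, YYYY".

July 9, 2015

The stated deadline is May 25, 2015.
May 25, 2015 falls on a Monday, which is a business day, so no adjustment is needed.
Add the 45 calendar-day extension to May 25, 2015: July 9, 2015.
July 9, 2015 is a Thursday and not a listed holiday, so it stands.
Final deadline: July 9, 2015.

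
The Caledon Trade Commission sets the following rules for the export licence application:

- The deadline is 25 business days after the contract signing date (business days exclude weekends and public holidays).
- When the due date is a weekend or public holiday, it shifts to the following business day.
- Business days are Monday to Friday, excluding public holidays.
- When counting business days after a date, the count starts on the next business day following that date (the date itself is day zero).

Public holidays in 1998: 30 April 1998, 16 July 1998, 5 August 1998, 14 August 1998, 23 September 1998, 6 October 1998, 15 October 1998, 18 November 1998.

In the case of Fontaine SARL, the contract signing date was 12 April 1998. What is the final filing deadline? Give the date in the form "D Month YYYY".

18 May 1998

25 business days after 12 April 1998, excluding weekends and holidays, is 18 May 1998.
18 May 1998 falls on a Monday, which is a business day, so no adjustment is needed.
Final deadline: 18 May 1998.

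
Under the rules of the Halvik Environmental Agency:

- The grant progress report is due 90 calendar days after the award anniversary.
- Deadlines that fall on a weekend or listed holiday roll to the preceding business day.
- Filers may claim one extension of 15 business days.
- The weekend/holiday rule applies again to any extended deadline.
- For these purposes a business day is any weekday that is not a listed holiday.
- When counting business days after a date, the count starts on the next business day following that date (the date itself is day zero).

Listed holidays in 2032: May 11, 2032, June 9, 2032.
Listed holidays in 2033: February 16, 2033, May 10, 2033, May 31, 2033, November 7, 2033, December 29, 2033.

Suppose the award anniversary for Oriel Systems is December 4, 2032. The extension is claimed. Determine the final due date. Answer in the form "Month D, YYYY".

From December 4, 2032, 90 calendar days later is March 4, 2033.
March 4, 2033 falls on a Friday, which is a business day, so no adjustment is needed.
Counting 15 further business days from March 4, 2033 reaches March 25, 2033.
March 25, 2033 is a Friday and not a listed holiday, so it stands.
So the filing is due March 25, 2033.

March 25, 2033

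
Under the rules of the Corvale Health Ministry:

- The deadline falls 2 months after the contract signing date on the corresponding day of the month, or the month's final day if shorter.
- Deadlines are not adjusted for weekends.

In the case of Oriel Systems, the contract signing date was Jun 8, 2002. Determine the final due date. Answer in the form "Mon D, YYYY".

Aug 8, 2002

2 months from Jun 8, 2002 is Aug 8, 2002.
Aug 8, 2002 is a Thursday; no weekend or holiday adjustment applies.
Final deadline: Aug 8, 2002.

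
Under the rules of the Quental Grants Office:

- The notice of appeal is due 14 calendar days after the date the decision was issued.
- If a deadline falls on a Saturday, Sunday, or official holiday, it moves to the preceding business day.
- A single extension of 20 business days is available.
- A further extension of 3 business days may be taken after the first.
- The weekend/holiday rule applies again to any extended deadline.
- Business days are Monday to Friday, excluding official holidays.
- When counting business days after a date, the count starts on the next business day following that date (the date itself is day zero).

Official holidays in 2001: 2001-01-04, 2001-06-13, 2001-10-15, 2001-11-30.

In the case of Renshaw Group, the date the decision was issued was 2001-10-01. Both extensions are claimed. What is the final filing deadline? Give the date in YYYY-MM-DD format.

2001-11-15

14 calendar days after 2001-10-01 is 2001-10-15.
Because 2001-10-15 is a listed holiday, the deadline becomes 2001-10-12 (Friday).
The 20-business-day extension runs from 2001-10-12 to 2001-11-12.
2001-11-12 is a Monday and not a listed holiday, so it stands.
The 3-business-day extension runs from 2001-11-12 to 2001-11-15.
Since 2001-11-15 is a Thursday and not a holiday, the date is unchanged.
Deadline: 2001-11-15.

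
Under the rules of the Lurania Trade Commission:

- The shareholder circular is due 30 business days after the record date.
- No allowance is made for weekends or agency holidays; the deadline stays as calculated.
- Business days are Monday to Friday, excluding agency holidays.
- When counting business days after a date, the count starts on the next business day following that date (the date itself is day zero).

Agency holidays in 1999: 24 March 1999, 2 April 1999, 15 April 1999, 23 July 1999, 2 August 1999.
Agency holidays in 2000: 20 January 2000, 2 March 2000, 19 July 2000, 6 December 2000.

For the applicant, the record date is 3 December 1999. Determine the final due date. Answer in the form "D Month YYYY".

Counting 30 business days after 3 December 1999 (skipping weekends and listed holidays) reaches 14 January 2000.
No adjustment is made for weekends or holidays, so 14 January 2000 stands.
The final due date is 14 January 2000.

14 January 2000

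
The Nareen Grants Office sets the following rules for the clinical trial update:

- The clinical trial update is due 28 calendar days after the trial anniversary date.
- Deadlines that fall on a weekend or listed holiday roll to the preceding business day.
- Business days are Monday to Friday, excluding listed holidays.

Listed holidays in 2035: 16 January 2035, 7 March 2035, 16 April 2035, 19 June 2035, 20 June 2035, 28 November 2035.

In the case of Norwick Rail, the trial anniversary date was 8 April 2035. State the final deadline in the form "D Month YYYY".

4 May 2035

28 calendar days after 8 April 2035 is 6 May 2035.
6 May 2035 is a Sunday; the preceding business day is 4 May 2035 (Friday).
Deadline: 4 May 2035.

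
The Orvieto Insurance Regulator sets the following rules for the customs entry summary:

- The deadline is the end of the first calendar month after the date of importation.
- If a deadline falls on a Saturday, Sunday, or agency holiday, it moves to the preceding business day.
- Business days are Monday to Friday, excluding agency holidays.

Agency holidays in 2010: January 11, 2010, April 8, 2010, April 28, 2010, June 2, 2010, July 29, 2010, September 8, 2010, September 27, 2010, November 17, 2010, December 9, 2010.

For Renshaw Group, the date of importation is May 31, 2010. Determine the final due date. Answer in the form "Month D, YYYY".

June 30, 2010

The first month after May 31, 2010 is June 2010, whose last day is June 30, 2010.
June 30, 2010 falls on a Wednesday, which is a business day, so no adjustment is needed.
Deadline: June 30, 2010.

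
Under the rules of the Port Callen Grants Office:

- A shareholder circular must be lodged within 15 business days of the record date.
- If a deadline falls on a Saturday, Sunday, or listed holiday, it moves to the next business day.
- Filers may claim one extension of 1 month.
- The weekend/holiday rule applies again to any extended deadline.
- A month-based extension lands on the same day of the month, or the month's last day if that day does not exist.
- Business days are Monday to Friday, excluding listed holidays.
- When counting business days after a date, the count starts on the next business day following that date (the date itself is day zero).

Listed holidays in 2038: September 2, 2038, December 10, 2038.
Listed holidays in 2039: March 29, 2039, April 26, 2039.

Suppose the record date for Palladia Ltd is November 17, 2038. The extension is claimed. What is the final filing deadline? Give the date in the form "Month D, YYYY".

Counting 15 business days after November 17, 2038 (skipping weekends and listed holidays) reaches December 8, 2038.
December 8, 2038 is a Wednesday and not a listed holiday, so it stands.
Add 1 month to December 8, 2038: January 8, 2039.
January 8, 2039 is a Saturday, so it moves to the next business day, January 10, 2039 (Monday).
Final deadline: January 10, 2039.

January 10, 2039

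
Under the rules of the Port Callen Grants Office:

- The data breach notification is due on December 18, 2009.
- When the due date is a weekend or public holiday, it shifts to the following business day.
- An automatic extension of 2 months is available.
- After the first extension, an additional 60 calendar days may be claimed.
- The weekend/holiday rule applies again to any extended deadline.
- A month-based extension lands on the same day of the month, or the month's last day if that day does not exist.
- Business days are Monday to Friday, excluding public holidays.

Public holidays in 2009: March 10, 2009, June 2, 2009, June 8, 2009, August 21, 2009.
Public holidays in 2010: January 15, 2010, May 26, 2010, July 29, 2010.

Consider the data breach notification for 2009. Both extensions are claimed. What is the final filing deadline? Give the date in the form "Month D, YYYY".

The stated deadline is December 18, 2009.
December 18, 2009 falls on a Friday, which is a business day, so no adjustment is needed.
The 2 months extension carries December 18, 2009 to February 18, 2010.
February 18, 2010 is a Thursday and not a listed holiday, so it stands.
The 60-calendar-day extension moves the deadline from February 18, 2010 to April 19, 2010.
April 19, 2010 (Monday) is already a business day.
Final deadline: April 19, 2010.

April 19, 2010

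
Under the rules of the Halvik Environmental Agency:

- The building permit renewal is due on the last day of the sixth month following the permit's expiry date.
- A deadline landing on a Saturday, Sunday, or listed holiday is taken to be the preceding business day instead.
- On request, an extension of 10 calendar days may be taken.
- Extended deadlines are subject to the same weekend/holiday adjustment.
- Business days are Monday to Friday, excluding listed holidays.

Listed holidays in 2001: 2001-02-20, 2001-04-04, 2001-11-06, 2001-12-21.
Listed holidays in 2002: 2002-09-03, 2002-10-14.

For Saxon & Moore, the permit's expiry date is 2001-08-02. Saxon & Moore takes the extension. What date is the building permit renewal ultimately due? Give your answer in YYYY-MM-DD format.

6 months after 2001-08-02 is February 2002; that month ends on 2002-02-28.
2002-02-28 (Thursday) is already a business day.
Applying the 10-calendar-day extension: 2002-02-28 + 10 days = 2002-03-10.
2002-03-10 is a Sunday; the preceding business day is 2002-03-08 (Friday).
Final deadline: 2002-03-08.

2002-03-08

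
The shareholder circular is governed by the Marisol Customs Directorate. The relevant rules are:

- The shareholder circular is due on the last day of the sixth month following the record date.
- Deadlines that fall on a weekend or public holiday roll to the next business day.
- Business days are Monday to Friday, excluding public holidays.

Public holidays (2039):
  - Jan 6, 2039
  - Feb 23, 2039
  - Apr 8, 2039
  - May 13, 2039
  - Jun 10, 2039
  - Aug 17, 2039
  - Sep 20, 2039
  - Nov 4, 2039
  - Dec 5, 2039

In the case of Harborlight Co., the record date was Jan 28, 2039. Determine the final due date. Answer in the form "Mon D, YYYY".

Aug 1, 2039

The sixth month after Jan 28, 2039 is July 2039, whose last day is Jul 31, 2039.
Jul 31, 2039 is a Sunday, so it moves to the next business day, Aug 1, 2039 (Monday).
The final due date is Aug 1, 2039.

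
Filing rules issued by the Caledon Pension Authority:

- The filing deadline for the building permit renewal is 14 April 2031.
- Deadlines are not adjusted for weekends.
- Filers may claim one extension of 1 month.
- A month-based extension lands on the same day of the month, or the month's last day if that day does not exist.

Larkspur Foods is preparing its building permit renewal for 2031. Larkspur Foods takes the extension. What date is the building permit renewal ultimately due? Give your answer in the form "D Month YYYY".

14 May 2031

The stated deadline is 14 April 2031.
14 April 2031 falls on a Monday. The rules make no weekend/holiday allowance, so it remains 14 April 2031.
The 1 month extension carries 14 April 2031 to 14 May 2031.
14 May 2031 is a Wednesday; no weekend or holiday adjustment applies.
Final deadline: 14 May 2031.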